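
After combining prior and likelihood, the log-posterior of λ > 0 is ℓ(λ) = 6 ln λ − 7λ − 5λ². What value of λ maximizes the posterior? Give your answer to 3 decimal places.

λ̂_MAP = 0.500

ℓ'(λ) = 6/λ − 7 − 10λ. Setting this to zero and multiplying by λ: 10λ² + 7λ − 6 = 0.
λ = (−7 + √(7² + 4·10·6)) / (2·10) = (−7 + √289) / 20 = (−7 + 17)/20 = 1/2.
ℓ''(λ) = −6/λ² − 10 < 0, confirming a maximum.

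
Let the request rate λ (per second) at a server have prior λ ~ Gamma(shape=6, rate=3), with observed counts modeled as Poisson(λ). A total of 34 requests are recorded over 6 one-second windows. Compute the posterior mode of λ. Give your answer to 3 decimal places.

Σxᵢ = 34, n = 6.
Posterior ∝ λ^5e^(−3λ) · λ^34e^(−6λ) = λ^39e^(−9λ), i.e. Gamma(shape=40, rate=9).
The mode of a Gamma(a, b) with a ≥ 1 (shape–rate) is (a−1)/b = 39/9 ≈ 4.333.

λ̂_MAP = 4.333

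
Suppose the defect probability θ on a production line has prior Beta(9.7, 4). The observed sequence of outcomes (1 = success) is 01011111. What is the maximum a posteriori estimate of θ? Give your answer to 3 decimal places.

θ̂_MAP = 0.746

Prior: Beta(9.7, 4).
Data: 6 successes in 8 trials (from the sequence). The binomial likelihood contributes θ^6(1−θ)^2, so the posterior is Beta(9.7+6, 4+2) = Beta(15.7, 6).
For Beta(a, b) with a, b > 1 the mode is (a−1)/(a+b−2) = 14.7/19.7 ≈ 0.746.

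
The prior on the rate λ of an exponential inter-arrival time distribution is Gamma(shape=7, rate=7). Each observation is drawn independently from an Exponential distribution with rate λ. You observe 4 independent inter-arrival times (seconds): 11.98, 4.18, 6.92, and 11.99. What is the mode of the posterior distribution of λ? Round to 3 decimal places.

The Exponential(rate=λ) likelihood is ∝ λ^n e^(−λΣtᵢ). Here n = 4 and Σtᵢ = 11.98 + 4.18 + 6.92 + 11.99 = 35.07.
Posterior ∝ λ^6e^(−7λ) · λ^4e^(−35.07λ) = λ^10e^(−42.07λ), i.e. Gamma(11, 42.07).
Mode = (a−1)/b = 10/42.07 ≈ 0.238.

λ̂_MAP = 0.238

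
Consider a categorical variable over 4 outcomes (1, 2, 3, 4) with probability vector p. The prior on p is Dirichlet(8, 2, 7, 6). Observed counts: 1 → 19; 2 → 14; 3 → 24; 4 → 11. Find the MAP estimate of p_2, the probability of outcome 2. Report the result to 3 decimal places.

MAP estimate: 0.172

The posterior is Dirichlet(αᵢ + nᵢ) = Dirichlet(27, 16, 31, 17).
For a Dirichlet(a₁,…,a_K) with all aᵢ > 1, the mode has j-th component (aⱼ − 1)/(Σaᵢ − K).
Here Σaᵢ = 91 and K = 4, so p_2 = (16 − 1)/(91 − 4) = 15/87 ≈ 0.172.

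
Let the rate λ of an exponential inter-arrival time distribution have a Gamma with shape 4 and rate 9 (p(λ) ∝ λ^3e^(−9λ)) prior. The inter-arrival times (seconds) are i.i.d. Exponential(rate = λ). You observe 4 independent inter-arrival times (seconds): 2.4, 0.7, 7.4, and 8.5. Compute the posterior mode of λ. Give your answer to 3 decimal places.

The Exponential(rate=λ) likelihood is ∝ λ^n e^(−λΣtᵢ). Here n = 4 and Σtᵢ = 2.4 + 0.7 + 7.4 + 8.5 = 19.
Posterior ∝ λ^3e^(−9λ) · λ^4e^(−19λ) = λ^7e^(−28λ), i.e. Gamma(8, 28).
Mode = (a−1)/b = 7/28 ≈ 0.250.

λ̂_MAP = 0.250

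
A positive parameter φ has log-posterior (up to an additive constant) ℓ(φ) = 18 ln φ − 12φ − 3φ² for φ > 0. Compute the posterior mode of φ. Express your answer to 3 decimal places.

φ̂_MAP = 1.000

ℓ'(φ) = 18/φ − 12 − 6φ. Setting this to zero and multiplying by φ: 6φ² + 12φ − 18 = 0.
φ = (−12 + √(12² + 4·6·18)) / (2·6) = (−12 + √576) / 12 = (−12 + 24)/12 = 1.
ℓ''(φ) = −18/φ² − 6 < 0, confirming a maximum.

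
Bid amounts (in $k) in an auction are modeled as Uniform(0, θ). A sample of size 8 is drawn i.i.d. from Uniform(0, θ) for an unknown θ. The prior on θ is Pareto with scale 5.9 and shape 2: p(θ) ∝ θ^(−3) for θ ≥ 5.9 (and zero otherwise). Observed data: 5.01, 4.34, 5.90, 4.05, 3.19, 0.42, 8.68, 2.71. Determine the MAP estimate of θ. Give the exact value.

The Uniform(0, θ) likelihood is θ^(−n) for θ ≥ max(xᵢ), zero otherwise. Here max(xᵢ) = 8.68.
Posterior ∝ θ^(−3) · θ^(−8) = θ^(−11) on θ ≥ max(5.9, 8.68) = 8.68.
This density is strictly decreasing in θ, so the posterior mode lies at the lower boundary of the support.

θ̂_MAP = 8.68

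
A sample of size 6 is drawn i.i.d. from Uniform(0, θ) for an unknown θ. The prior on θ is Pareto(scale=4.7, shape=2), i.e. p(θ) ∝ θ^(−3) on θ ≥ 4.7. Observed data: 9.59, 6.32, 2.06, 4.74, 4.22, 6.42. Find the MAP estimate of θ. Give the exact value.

θ̂_MAP = 9.59

The Uniform(0, θ) likelihood is θ^(−n) for θ ≥ max(xᵢ), zero otherwise. Here max(xᵢ) = 9.59.
Posterior ∝ θ^(−3) · θ^(−6) = θ^(−9) on θ ≥ max(4.7, 9.59) = 9.59.
This density is strictly decreasing in θ, so the posterior mode lies at the lower boundary of the support.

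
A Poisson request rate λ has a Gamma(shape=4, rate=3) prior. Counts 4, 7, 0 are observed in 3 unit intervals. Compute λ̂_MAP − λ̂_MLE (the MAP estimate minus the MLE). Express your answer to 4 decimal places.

Σxᵢ = 11. Posterior is Gamma(15, 6); MAP = (15−1)/6 = 14/6 ≈ 2.33333.
MLE = x̄ = 11/3 ≈ 3.66667.
Difference = 14/6 − 11/3 = -4/3 ≈ -1.3333.

MAP − MLE = -1.3333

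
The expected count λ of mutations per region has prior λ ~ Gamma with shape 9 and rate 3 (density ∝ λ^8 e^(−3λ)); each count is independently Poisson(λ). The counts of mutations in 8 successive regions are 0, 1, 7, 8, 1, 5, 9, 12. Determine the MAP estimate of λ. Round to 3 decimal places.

λ̂_MAP = 4.636

Σxᵢ = 0+1+7+8+1+5+9+12 = 43, with n = 8.
Posterior ∝ λ^8e^(−3λ) · λ^43e^(−8λ) = λ^51e^(−11λ), i.e. Gamma(shape=52, rate=11).
The mode of a Gamma(a, b) with a ≥ 1 (shape–rate) is (a−1)/b = 51/11 ≈ 4.636.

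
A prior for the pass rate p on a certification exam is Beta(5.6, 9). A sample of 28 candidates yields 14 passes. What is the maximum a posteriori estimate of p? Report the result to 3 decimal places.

Prior: Beta(5.6, 9).
Data: 14 successes in 28 trials. The binomial likelihood contributes p^14(1−p)^14, so the posterior is Beta(5.6+14, 9+14) = Beta(19.6, 23).
For Beta(a, b) with a, b > 1 the mode is (a−1)/(a+b−2) = 18.6/40.6 ≈ 0.458.

p̂_MAP = 0.458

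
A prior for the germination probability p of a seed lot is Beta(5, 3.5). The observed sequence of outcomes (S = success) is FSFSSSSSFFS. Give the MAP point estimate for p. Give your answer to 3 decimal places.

Prior: Beta(5, 3.5).
Data: 7 successes in 11 trials (from the sequence). The binomial likelihood contributes p^7(1−p)^4, so the posterior is Beta(5+7, 3.5+4) = Beta(12, 7.5).
For Beta(a, b) with a, b > 1 the mode is (a−1)/(a+b−2) = 11/17.5 ≈ 0.629.

p̂_MAP = 0.629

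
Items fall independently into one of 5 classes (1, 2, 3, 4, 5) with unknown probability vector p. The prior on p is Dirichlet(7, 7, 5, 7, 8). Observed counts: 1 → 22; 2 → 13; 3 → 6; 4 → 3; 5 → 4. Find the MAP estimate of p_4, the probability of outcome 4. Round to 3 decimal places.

MAP estimate: 0.117

The posterior is Dirichlet(αᵢ + nᵢ) = Dirichlet(29, 20, 11, 10, 12).
For a Dirichlet(a₁,…,a_K) with all aᵢ > 1, the mode has j-th component (aⱼ − 1)/(Σaᵢ − K).
Here Σaᵢ = 82 and K = 5, so p_4 = (10 − 1)/(82 − 5) = 9/77 ≈ 0.117.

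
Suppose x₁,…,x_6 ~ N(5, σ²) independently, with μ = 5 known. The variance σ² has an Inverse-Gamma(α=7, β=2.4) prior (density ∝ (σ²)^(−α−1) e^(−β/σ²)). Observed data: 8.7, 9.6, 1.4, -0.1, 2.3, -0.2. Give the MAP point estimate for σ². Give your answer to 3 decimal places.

σ̂²_MAP = 5.134

Sum of squared deviations about the known mean: SS = (8.7−5)² + (9.6−5)² + (1.4−5)² + (-0.1−5)² + (2.3−5)² + (-0.2−5)² = 108.15.
The Normal likelihood contributes (σ²)^(−n/2) exp(−SS/(2σ²)), so the posterior is Inverse-Gamma(α + n/2, β + SS/2) = Inverse-Gamma(10, 56.475).
The mode of Inverse-Gamma(a, b) is b/(a+1) = 56.475/11 ≈ 5.134.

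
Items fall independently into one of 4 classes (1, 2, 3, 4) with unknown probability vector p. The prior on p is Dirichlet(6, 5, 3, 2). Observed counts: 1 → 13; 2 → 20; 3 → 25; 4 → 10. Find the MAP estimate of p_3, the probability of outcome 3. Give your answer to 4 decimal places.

MAP estimate: 0.3375

The posterior is Dirichlet(αᵢ + nᵢ) = Dirichlet(19, 25, 28, 12).
For a Dirichlet(a₁,…,a_K) with all aᵢ > 1, the mode has j-th component (aⱼ − 1)/(Σaᵢ − K).
Here Σaᵢ = 84 and K = 4, so p_3 = (28 − 1)/(84 − 4) = 27/80 ≈ 0.3375.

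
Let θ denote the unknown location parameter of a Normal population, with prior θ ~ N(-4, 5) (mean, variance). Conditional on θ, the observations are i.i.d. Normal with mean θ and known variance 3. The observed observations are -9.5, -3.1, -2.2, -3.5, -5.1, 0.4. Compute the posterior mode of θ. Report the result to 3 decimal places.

θ̂_MAP = -3.848

n = 6; x̄ = ((-9.5) + (-3.1) + (-2.2) + (-3.5) + (-5.1) + 0.4)/6 = -23/6 = -23/6 ≈ -3.8333.
For a Normal prior and Normal likelihood with known variance, the posterior is Normal; its mode equals its mean, the precision-weighted average.
Prior precision 1/σ₀² = 1/5 = 0.2; data precision n/σ² = 6/3 = 2.
θ̂ = (0.2·(-4) + 2·(-23/6)) / (0.2 + 2) = (-127/15)/2.2 = -127/33 ≈ -3.848.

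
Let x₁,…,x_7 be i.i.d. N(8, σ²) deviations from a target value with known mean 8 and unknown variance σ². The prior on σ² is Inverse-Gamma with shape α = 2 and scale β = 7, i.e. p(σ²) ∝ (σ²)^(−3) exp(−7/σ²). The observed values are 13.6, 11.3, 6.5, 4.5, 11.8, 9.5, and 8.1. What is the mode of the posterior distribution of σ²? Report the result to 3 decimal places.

Sum of squared deviations about the known mean: SS = (13.6−8)² + (11.3−8)² + (6.5−8)² + (4.5−8)² + (11.8−8)² + (9.5−8)² + (8.1−8)² = 73.45.
The Normal likelihood contributes (σ²)^(−n/2) exp(−SS/(2σ²)), so the posterior is Inverse-Gamma(α + n/2, β + SS/2) = Inverse-Gamma(5.5, 43.725).
The mode of Inverse-Gamma(a, b) is b/(a+1) = 43.725/6.5 ≈ 6.727.

σ̂²_MAP = 6.727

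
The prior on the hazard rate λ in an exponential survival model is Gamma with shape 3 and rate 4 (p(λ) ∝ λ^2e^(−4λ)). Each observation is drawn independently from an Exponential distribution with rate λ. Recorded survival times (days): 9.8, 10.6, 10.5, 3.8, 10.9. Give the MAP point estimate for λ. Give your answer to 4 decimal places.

The Exponential(rate=λ) likelihood is ∝ λ^n e^(−λΣtᵢ). Here n = 5 and Σtᵢ = 9.8 + 10.6 + 10.5 + 3.8 + 10.9 = 45.6.
Posterior ∝ λ^2e^(−4λ) · λ^5e^(−45.6λ) = λ^7e^(−49.6λ), i.e. Gamma(8, 49.6).
Mode = (a−1)/b = 7/49.6 ≈ 0.1411.

λ̂_MAP = 0.1411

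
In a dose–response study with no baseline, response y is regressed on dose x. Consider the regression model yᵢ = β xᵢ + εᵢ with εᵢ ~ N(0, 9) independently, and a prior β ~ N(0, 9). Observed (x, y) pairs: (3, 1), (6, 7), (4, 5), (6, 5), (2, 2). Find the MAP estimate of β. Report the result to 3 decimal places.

log p(β | y) = −Σ(yᵢ − βxᵢ)²/(2·9) − β²/(2·9) + const.
Setting the derivative to zero: Σxᵢ(yᵢ − βxᵢ)/9 − β/9 = 0, so β = Σxᵢyᵢ / (Σxᵢ² + σ²/τ²).
Σxᵢyᵢ = 3·1 + 6·7 + 4·5 + 6·5 + 2·2 = 99; Σxᵢ² = 101; σ²/τ² = 1.
β̂_MAP = 99 / (101 + 1) = 99/102 ≈ 0.971.

β̂_MAP = 0.971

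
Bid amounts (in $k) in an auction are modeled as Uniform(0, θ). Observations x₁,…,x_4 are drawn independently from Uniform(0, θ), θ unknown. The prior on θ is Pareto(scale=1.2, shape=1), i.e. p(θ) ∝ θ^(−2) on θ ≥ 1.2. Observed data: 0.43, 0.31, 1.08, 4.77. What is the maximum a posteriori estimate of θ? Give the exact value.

The Uniform(0, θ) likelihood is θ^(−n) for θ ≥ max(xᵢ), zero otherwise. Here max(xᵢ) = 4.77.
Posterior ∝ θ^(−2) · θ^(−4) = θ^(−6) on θ ≥ max(1.2, 4.77) = 4.77.
This density is strictly decreasing in θ, so the posterior mode lies at the lower boundary of the support.

θ̂_MAP = 4.77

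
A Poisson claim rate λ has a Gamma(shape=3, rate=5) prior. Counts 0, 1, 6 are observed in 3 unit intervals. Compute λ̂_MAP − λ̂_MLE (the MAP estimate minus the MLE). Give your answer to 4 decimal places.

MAP − MLE = -1.2083

Σxᵢ = 7. Posterior is Gamma(10, 8); MAP = (10−1)/8 = 9/8 ≈ 1.12500.
MLE = x̄ = 7/3 ≈ 2.33333.
Difference = 9/8 − 7/3 = -29/24 ≈ -1.2083.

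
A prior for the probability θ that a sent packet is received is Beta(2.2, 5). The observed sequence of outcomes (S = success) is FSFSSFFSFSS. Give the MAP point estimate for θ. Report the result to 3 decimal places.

θ̂_MAP = 0.444

Prior: Beta(2.2, 5).
Data: 6 successes in 11 trials (from the sequence). The binomial likelihood contributes θ^6(1−θ)^5, so the posterior is Beta(2.2+6, 5+5) = Beta(8.2, 10).
For Beta(a, b) with a, b > 1 the mode is (a−1)/(a+b−2) = 7.2/16.2 ≈ 0.444.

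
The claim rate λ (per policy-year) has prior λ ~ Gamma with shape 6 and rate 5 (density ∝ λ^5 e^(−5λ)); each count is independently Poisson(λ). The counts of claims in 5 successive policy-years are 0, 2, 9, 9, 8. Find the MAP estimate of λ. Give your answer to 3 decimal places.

λ̂_MAP = 3.300

Σxᵢ = 0+2+9+9+8 = 28, with n = 5.
Posterior ∝ λ^5e^(−5λ) · λ^28e^(−5λ) = λ^33e^(−10λ), i.e. Gamma(shape=34, rate=10).
The mode of a Gamma(a, b) with a ≥ 1 (shape–rate) is (a−1)/b = 33/10 ≈ 3.300.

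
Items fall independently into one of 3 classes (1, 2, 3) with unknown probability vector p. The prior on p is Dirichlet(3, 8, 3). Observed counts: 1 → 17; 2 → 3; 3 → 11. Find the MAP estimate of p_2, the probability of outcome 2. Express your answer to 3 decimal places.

MAP estimate: 0.238

The posterior is Dirichlet(αᵢ + nᵢ) = Dirichlet(20, 11, 14).
For a Dirichlet(a₁,…,a_K) with all aᵢ > 1, the mode has j-th component (aⱼ − 1)/(Σaᵢ − K).
Here Σaᵢ = 45 and K = 3, so p_2 = (11 − 1)/(45 − 3) = 10/42 ≈ 0.238.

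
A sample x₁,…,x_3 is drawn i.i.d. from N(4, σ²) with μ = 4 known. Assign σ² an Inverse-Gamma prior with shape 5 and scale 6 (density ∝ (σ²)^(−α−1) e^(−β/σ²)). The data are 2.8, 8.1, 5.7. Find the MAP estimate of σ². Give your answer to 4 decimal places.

Sum of squared deviations about the known mean: SS = (2.8−4)² + (8.1−4)² + (5.7−4)² = 21.14.
The Normal likelihood contributes (σ²)^(−n/2) exp(−SS/(2σ²)), so the posterior is Inverse-Gamma(α + n/2, β + SS/2) = Inverse-Gamma(6.5, 16.57).
The mode of Inverse-Gamma(a, b) is b/(a+1) = 16.57/7.5 ≈ 2.2093.

σ̂²_MAP = 2.2093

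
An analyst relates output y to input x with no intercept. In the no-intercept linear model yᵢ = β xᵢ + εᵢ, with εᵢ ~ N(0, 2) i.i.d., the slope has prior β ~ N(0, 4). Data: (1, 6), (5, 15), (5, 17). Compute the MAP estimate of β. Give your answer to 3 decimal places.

β̂_MAP = 3.223

log p(β | y) = −Σ(yᵢ − βxᵢ)²/(2·2) − β²/(2·4) + const.
Setting the derivative to zero: Σxᵢ(yᵢ − βxᵢ)/2 − β/4 = 0, so β = Σxᵢyᵢ / (Σxᵢ² + σ²/τ²).
Σxᵢyᵢ = 1·6 + 5·15 + 5·17 = 166; Σxᵢ² = 51; σ²/τ² = 0.5.
β̂_MAP = 166 / (51 + 0.5) = 166/51.5 ≈ 3.223.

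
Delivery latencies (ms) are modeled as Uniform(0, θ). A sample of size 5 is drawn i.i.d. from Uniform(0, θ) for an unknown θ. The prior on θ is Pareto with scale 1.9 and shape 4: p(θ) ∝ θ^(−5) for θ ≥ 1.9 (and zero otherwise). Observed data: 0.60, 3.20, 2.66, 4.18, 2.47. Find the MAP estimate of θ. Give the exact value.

The Uniform(0, θ) likelihood is θ^(−n) for θ ≥ max(xᵢ), zero otherwise. Here max(xᵢ) = 4.18.
Posterior ∝ θ^(−5) · θ^(−5) = θ^(−10) on θ ≥ max(1.9, 4.18) = 4.18.
This density is strictly decreasing in θ, so the posterior mode lies at the lower boundary of the support.

θ̂_MAP = 4.18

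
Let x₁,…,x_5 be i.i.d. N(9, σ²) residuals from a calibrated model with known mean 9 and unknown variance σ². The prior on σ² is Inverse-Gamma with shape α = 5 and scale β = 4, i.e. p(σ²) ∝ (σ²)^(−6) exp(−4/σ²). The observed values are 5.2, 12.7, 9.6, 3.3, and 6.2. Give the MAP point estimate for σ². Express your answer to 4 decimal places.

Sum of squared deviations about the known mean: SS = (5.2−9)² + (12.7−9)² + (9.6−9)² + (3.3−9)² + (6.2−9)² = 68.82.
The Normal likelihood contributes (σ²)^(−n/2) exp(−SS/(2σ²)), so the posterior is Inverse-Gamma(α + n/2, β + SS/2) = Inverse-Gamma(7.5, 38.41).
The mode of Inverse-Gamma(a, b) is b/(a+1) = 38.41/8.5 ≈ 4.5188.

σ̂²_MAP = 4.5188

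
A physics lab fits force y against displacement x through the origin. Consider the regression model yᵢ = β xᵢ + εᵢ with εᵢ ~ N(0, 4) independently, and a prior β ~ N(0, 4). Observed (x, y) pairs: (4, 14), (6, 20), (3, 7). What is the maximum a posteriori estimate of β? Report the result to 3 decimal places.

β̂_MAP = 3.177

log p(β | y) = −Σ(yᵢ − βxᵢ)²/(2·4) − β²/(2·4) + const.
Setting the derivative to zero: Σxᵢ(yᵢ − βxᵢ)/4 − β/4 = 0, so β = Σxᵢyᵢ / (Σxᵢ² + σ²/τ²).
Σxᵢyᵢ = 4·14 + 6·20 + 3·7 = 197; Σxᵢ² = 61; σ²/τ² = 1.
β̂_MAP = 197 / (61 + 1) = 197/62 ≈ 3.177.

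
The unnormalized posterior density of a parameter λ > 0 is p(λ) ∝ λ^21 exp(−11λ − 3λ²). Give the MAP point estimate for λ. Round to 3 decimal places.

λ̂_MAP = 1.167

ℓ'(λ) = 21/λ − 11 − 6λ. Setting this to zero and multiplying by λ: 6λ² + 11λ − 21 = 0.
λ = (−11 + √(11² + 4·6·21)) / (2·6) = (−11 + √625) / 12 = (−11 + 25)/12 = 7/6.
ℓ''(λ) = −21/λ² − 6 < 0, confirming a maximum.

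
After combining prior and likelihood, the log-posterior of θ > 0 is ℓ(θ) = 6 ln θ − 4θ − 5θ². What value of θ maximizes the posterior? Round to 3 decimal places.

θ̂_MAP = 0.600

ℓ'(θ) = 6/θ − 4 − 10θ. Setting this to zero and multiplying by θ: 10θ² + 4θ − 6 = 0.
θ = (−4 + √(4² + 4·10·6)) / (2·10) = (−4 + √256) / 20 = (−4 + 16)/20 = 3/5.
ℓ''(θ) = −6/θ² − 10 < 0, confirming a maximum.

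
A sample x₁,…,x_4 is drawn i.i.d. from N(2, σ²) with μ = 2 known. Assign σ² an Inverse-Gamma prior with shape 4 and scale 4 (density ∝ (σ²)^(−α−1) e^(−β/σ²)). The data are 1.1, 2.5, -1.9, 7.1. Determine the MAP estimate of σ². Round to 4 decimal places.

Sum of squared deviations about the known mean: SS = (1.1−2)² + (2.5−2)² + (-1.9−2)² + (7.1−2)² = 42.28.
The Normal likelihood contributes (σ²)^(−n/2) exp(−SS/(2σ²)), so the posterior is Inverse-Gamma(α + n/2, β + SS/2) = Inverse-Gamma(6, 25.14).
The mode of Inverse-Gamma(a, b) is b/(a+1) = 25.14/7 ≈ 3.5914.

σ̂²_MAP = 3.5914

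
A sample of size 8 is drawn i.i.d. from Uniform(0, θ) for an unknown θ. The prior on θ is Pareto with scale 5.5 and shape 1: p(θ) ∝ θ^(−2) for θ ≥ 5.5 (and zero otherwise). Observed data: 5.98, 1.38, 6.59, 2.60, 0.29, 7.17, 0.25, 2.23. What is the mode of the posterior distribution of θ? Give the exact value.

θ̂_MAP = 7.17

The Uniform(0, θ) likelihood is θ^(−n) for θ ≥ max(xᵢ), zero otherwise. Here max(xᵢ) = 7.17.
Posterior ∝ θ^(−2) · θ^(−8) = θ^(−10) on θ ≥ max(5.5, 7.17) = 7.17.
This density is strictly decreasing in θ, so the posterior mode lies at the lower boundary of the support.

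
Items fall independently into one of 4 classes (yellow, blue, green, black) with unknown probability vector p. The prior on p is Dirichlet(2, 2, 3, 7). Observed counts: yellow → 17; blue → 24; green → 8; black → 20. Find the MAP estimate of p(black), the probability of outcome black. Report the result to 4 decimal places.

The posterior is Dirichlet(αᵢ + nᵢ) = Dirichlet(19, 26, 11, 27).
For a Dirichlet(a₁,…,a_K) with all aᵢ > 1, the mode has j-th component (aⱼ − 1)/(Σaᵢ − K).
Here Σaᵢ = 83 and K = 4, so p(black) = (27 − 1)/(83 − 4) = 26/79 ≈ 0.3291.

MAP estimate of p(black) = 0.3291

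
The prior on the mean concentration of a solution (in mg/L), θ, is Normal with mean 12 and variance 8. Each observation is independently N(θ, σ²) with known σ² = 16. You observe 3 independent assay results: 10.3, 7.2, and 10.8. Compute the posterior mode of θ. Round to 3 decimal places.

n = 3; x̄ = (10.3 + 7.2 + 10.8)/3 = 28.3/3 = 283/30 ≈ 9.4333.
For a Normal prior and Normal likelihood with known variance, the posterior is Normal; its mode equals its mean, the precision-weighted average.
Prior precision 1/σ₀² = 1/8 = 0.125; data precision n/σ² = 3/16 = 0.1875.
θ̂ = (0.125·12 + 0.1875·(283/30)) / (0.125 + 0.1875) = 3.26875/0.3125 = 10.460.

θ̂_MAP = 10.460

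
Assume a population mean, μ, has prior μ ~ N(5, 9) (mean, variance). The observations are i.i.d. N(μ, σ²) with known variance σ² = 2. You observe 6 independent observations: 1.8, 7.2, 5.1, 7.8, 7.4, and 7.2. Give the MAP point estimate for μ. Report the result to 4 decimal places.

n = 6; x̄ = (1.8 + 7.2 + 5.1 + 7.8 + 7.4 + 7.2)/6 = 36.5/6 = 73/12 ≈ 6.0833.
For a Normal prior and Normal likelihood with known variance, the posterior is Normal; its mode equals its mean, the precision-weighted average.
Prior precision 1/σ₀² = 1/9; data precision n/σ² = 6/2 = 3.
μ̂ = ((1/9)·5 + 3·(73/12)) / (1/9 + 3) = (677/36)/(28/9) = 677/112 ≈ 6.0446.

μ̂_MAP = 6.0446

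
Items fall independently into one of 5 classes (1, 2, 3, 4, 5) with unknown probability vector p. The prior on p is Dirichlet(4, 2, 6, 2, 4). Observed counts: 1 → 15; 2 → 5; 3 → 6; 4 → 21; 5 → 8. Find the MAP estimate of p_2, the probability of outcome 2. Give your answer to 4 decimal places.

The posterior is Dirichlet(αᵢ + nᵢ) = Dirichlet(19, 7, 12, 23, 12).
For a Dirichlet(a₁,…,a_K) with all aᵢ > 1, the mode has j-th component (aⱼ − 1)/(Σaᵢ − K).
Here Σaᵢ = 73 and K = 5, so p_2 = (7 − 1)/(73 − 5) = 6/68 ≈ 0.0882.

MAP estimate: 0.0882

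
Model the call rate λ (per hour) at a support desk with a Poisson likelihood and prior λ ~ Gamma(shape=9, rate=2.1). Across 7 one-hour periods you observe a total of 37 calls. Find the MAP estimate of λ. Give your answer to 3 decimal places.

Σxᵢ = 37, n = 7.
Posterior ∝ λ^8e^(−2.1λ) · λ^37e^(−7λ) = λ^45e^(−9.1λ), i.e. Gamma(shape=46, rate=9.1).
The mode of a Gamma(a, b) with a ≥ 1 (shape–rate) is (a−1)/b = 45/9.1 ≈ 4.945.

λ̂_MAP = 4.945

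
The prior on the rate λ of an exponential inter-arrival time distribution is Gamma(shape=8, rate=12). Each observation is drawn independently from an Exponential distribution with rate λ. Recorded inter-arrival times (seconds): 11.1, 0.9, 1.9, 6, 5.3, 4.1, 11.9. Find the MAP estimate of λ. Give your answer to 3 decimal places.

The Exponential(rate=λ) likelihood is ∝ λ^n e^(−λΣtᵢ). Here n = 7 and Σtᵢ = 11.1 + 0.9 + 1.9 + 6 + 5.3 + 4.1 + 11.9 = 41.2.
Posterior ∝ λ^7e^(−12λ) · λ^7e^(−41.2λ) = λ^14e^(−53.2λ), i.e. Gamma(15, 53.2).
Mode = (a−1)/b = 14/53.2 ≈ 0.263.

λ̂_MAP = 0.263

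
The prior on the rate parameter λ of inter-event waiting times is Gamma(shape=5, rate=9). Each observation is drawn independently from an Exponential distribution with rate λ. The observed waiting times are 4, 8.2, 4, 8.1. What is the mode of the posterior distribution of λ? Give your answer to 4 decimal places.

The Exponential(rate=λ) likelihood is ∝ λ^n e^(−λΣtᵢ). Here n = 4 and Σtᵢ = 4 + 8.2 + 4 + 8.1 = 24.3.
Posterior ∝ λ^4e^(−9λ) · λ^4e^(−24.3λ) = λ^8e^(−33.3λ), i.e. Gamma(9, 33.3).
Mode = (a−1)/b = 8/33.3 ≈ 0.2402.

λ̂_MAP = 0.2402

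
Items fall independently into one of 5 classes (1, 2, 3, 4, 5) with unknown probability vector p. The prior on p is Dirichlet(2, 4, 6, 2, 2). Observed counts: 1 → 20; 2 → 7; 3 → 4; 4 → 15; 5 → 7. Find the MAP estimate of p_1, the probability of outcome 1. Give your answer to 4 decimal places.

MAP estimate: 0.3281

The posterior is Dirichlet(αᵢ + nᵢ) = Dirichlet(22, 11, 10, 17, 9).
For a Dirichlet(a₁,…,a_K) with all aᵢ > 1, the mode has j-th component (aⱼ − 1)/(Σaᵢ − K).
Here Σaᵢ = 69 and K = 5, so p_1 = (22 − 1)/(69 − 5) = 21/64 ≈ 0.3281.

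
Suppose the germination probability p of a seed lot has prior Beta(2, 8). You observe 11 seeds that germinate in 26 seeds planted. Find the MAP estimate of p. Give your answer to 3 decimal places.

p̂_MAP = 0.353

Prior: Beta(2, 8).
Data: 11 successes in 26 trials. The binomial likelihood contributes p^11(1−p)^15, so the posterior is Beta(2+11, 8+15) = Beta(13, 23).
For Beta(a, b) with a, b > 1 the mode is (a−1)/(a+b−2) = 12/34 ≈ 0.353.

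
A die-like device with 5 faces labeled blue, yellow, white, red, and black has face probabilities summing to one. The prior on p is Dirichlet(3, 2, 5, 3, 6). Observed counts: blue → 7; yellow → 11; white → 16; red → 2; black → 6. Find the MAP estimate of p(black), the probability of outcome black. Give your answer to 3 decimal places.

MAP estimate of p(black) = 0.196

The posterior is Dirichlet(αᵢ + nᵢ) = Dirichlet(10, 13, 21, 5, 12).
For a Dirichlet(a₁,…,a_K) with all aᵢ > 1, the mode has j-th component (aⱼ − 1)/(Σaᵢ − K).
Here Σaᵢ = 61 and K = 5, so p(black) = (12 − 1)/(61 − 5) = 11/56 ≈ 0.196.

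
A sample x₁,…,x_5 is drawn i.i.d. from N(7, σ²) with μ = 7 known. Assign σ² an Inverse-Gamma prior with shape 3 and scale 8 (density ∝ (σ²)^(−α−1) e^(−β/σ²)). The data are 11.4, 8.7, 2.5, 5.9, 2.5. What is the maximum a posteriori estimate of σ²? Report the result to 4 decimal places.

σ̂²_MAP = 6.1508

Sum of squared deviations about the known mean: SS = (11.4−7)² + (8.7−7)² + (2.5−7)² + (5.9−7)² + (2.5−7)² = 63.96.
The Normal likelihood contributes (σ²)^(−n/2) exp(−SS/(2σ²)), so the posterior is Inverse-Gamma(α + n/2, β + SS/2) = Inverse-Gamma(5.5, 39.98).
The mode of Inverse-Gamma(a, b) is b/(a+1) = 39.98/6.5 ≈ 6.1508.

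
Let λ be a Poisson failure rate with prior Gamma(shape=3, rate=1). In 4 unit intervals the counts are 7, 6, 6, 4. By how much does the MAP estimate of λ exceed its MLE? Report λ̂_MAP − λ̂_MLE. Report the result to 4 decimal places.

Σxᵢ = 23. Posterior is Gamma(26, 5); MAP = (26−1)/5 = 25/5 ≈ 5.00000.
MLE = x̄ = 23/4 ≈ 5.75000.
Difference = 25/5 − 23/4 = -3/4 ≈ -0.7500.

MAP − MLE = -0.7500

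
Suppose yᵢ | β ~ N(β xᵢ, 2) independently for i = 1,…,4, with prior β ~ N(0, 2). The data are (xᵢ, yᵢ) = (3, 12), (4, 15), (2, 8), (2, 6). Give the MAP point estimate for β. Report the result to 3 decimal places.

log p(β | y) = −Σ(yᵢ − βxᵢ)²/(2·2) − β²/(2·2) + const.
Setting the derivative to zero: Σxᵢ(yᵢ − βxᵢ)/2 − β/2 = 0, so β = Σxᵢyᵢ / (Σxᵢ² + σ²/τ²).
Σxᵢyᵢ = 3·12 + 4·15 + 2·8 + 2·6 = 124; Σxᵢ² = 33; σ²/τ² = 1.
β̂_MAP = 124 / (33 + 1) = 124/34 ≈ 3.647.

β̂_MAP = 3.647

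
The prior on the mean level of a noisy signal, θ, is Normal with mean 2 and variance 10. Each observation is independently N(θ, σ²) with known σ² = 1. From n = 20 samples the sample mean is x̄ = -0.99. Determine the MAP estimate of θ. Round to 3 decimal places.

n = 20, x̄ = -0.99.
For a Normal prior and Normal likelihood with known variance, the posterior is Normal; its mode equals its mean, the precision-weighted average.
Prior precision 1/σ₀² = 1/10 = 0.1; data precision n/σ² = 20/1 = 20.
θ̂ = (0.1·2 + 20·(-0.99)) / (0.1 + 20) = (-19.6)/20.1 = -196/201 ≈ -0.975.

θ̂_MAP = -0.975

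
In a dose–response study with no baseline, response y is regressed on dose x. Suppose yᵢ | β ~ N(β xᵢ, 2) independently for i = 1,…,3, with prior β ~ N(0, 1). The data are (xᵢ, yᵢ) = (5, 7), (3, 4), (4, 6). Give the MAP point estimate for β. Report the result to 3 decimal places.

β̂_MAP = 1.365

log p(β | y) = −Σ(yᵢ − βxᵢ)²/(2·2) − β²/(2·1) + const.
Setting the derivative to zero: Σxᵢ(yᵢ − βxᵢ)/2 − β/1 = 0, so β = Σxᵢyᵢ / (Σxᵢ² + σ²/τ²).
Σxᵢyᵢ = 5·7 + 3·4 + 4·6 = 71; Σxᵢ² = 50; σ²/τ² = 2.
β̂_MAP = 71 / (50 + 2) = 71/52 ≈ 1.365.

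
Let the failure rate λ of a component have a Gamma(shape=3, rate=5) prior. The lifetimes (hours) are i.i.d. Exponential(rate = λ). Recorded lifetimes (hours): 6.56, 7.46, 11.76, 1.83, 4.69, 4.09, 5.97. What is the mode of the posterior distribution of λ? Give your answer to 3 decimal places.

The Exponential(rate=λ) likelihood is ∝ λ^n e^(−λΣtᵢ). Here n = 7 and Σtᵢ = 6.56 + 7.46 + 11.76 + 1.83 + 4.69 + 4.09 + 5.97 = 42.36.
Posterior ∝ λ^2e^(−5λ) · λ^7e^(−42.36λ) = λ^9e^(−47.36λ), i.e. Gamma(10, 47.36).
Mode = (a−1)/b = 9/47.36 ≈ 0.190.

λ̂_MAP = 0.190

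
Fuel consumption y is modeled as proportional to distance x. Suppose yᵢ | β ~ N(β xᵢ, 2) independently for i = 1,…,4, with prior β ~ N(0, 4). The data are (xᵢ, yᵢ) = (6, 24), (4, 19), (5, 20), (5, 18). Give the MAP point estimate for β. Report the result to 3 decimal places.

β̂_MAP = 4.000

log p(β | y) = −Σ(yᵢ − βxᵢ)²/(2·2) − β²/(2·4) + const.
Setting the derivative to zero: Σxᵢ(yᵢ − βxᵢ)/2 − β/4 = 0, so β = Σxᵢyᵢ / (Σxᵢ² + σ²/τ²).
Σxᵢyᵢ = 6·24 + 4·19 + 5·20 + 5·18 = 410; Σxᵢ² = 102; σ²/τ² = 0.5.
β̂_MAP = 410 / (102 + 0.5) = 410/102.5 ≈ 4.000.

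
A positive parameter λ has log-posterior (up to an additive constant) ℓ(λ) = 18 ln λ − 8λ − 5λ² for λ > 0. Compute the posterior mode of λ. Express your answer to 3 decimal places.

λ̂_MAP = 1.000

ℓ'(λ) = 18/λ − 8 − 10λ. Setting this to zero and multiplying by λ: 10λ² + 8λ − 18 = 0.
λ = (−8 + √(8² + 4·10·18)) / (2·10) = (−8 + √784) / 20 = (−8 + 28)/20 = 1.
ℓ''(λ) = −18/λ² − 10 < 0, confirming a maximum.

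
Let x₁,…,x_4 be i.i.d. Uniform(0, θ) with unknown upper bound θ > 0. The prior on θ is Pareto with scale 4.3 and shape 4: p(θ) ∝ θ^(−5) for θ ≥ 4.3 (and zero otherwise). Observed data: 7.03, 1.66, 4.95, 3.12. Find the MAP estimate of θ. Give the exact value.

θ̂_MAP = 7.03

The Uniform(0, θ) likelihood is θ^(−n) for θ ≥ max(xᵢ), zero otherwise. Here max(xᵢ) = 7.03.
Posterior ∝ θ^(−5) · θ^(−4) = θ^(−9) on θ ≥ max(4.3, 7.03) = 7.03.
This density is strictly decreasing in θ, so the posterior mode lies at the lower boundary of the support.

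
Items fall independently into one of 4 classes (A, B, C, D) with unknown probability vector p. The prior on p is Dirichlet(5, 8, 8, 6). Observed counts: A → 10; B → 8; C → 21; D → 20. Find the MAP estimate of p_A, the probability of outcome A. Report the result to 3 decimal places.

The posterior is Dirichlet(αᵢ + nᵢ) = Dirichlet(15, 16, 29, 26).
For a Dirichlet(a₁,…,a_K) with all aᵢ > 1, the mode has j-th component (aⱼ − 1)/(Σaᵢ − K).
Here Σaᵢ = 86 and K = 4, so p_A = (15 − 1)/(86 − 4) = 14/82 ≈ 0.171.

MAP estimate of p_A = 0.171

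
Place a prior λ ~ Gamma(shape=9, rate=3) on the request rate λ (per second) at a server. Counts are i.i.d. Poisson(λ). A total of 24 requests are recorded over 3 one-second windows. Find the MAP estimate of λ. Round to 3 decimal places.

Σxᵢ = 24, n = 3.
Posterior ∝ λ^8e^(−3λ) · λ^24e^(−3λ) = λ^32e^(−6λ), i.e. Gamma(shape=33, rate=6).
The mode of a Gamma(a, b) with a ≥ 1 (shape–rate) is (a−1)/b = 32/6 ≈ 5.333.

λ̂_MAP = 5.333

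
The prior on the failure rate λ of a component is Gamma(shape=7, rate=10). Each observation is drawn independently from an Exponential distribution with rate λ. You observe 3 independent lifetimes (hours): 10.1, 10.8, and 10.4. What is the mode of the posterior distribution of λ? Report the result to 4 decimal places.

The Exponential(rate=λ) likelihood is ∝ λ^n e^(−λΣtᵢ). Here n = 3 and Σtᵢ = 10.1 + 10.8 + 10.4 = 31.3.
Posterior ∝ λ^6e^(−10λ) · λ^3e^(−31.3λ) = λ^9e^(−41.3λ), i.e. Gamma(10, 41.3).
Mode = (a−1)/b = 9/41.3 ≈ 0.2179.

λ̂_MAP = 0.2179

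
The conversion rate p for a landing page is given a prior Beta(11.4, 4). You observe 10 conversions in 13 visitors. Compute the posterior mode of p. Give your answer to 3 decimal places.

Prior: Beta(11.4, 4).
Data: 10 successes in 13 trials. The binomial likelihood contributes p^10(1−p)^3, so the posterior is Beta(11.4+10, 4+3) = Beta(21.4, 7).
For Beta(a, b) with a, b > 1 the mode is (a−1)/(a+b−2) = 20.4/26.4 ≈ 0.773.

p̂_MAP = 0.773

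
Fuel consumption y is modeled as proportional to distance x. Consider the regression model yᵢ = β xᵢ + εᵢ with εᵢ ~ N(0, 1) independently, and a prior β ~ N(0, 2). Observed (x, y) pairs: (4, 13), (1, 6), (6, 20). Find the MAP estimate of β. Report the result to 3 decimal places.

β̂_MAP = 3.327

log p(β | y) = −Σ(yᵢ − βxᵢ)²/(2·1) − β²/(2·2) + const.
Setting the derivative to zero: Σxᵢ(yᵢ − βxᵢ)/1 − β/2 = 0, so β = Σxᵢyᵢ / (Σxᵢ² + σ²/τ²).
Σxᵢyᵢ = 4·13 + 1·6 + 6·20 = 178; Σxᵢ² = 53; σ²/τ² = 0.5.
β̂_MAP = 178 / (53 + 0.5) = 178/53.5 ≈ 3.327.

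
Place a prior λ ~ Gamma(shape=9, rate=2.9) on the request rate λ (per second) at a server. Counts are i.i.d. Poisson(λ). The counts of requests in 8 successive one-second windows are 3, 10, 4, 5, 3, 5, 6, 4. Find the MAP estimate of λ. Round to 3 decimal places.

Σxᵢ = 3+10+4+5+3+5+6+4 = 40, with n = 8.
Posterior ∝ λ^8e^(−2.9λ) · λ^40e^(−8λ) = λ^48e^(−10.9λ), i.e. Gamma(shape=49, rate=10.9).
The mode of a Gamma(a, b) with a ≥ 1 (shape–rate) is (a−1)/b = 48/10.9 ≈ 4.404.

λ̂_MAP = 4.404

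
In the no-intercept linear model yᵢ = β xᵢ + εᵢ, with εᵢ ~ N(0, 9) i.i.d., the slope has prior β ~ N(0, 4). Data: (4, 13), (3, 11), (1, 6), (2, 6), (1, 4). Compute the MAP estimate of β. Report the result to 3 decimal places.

log p(β | y) = −Σ(yᵢ − βxᵢ)²/(2·9) − β²/(2·4) + const.
Setting the derivative to zero: Σxᵢ(yᵢ − βxᵢ)/9 − β/4 = 0, so β = Σxᵢyᵢ / (Σxᵢ² + σ²/τ²).
Σxᵢyᵢ = 4·13 + 3·11 + 1·6 + 2·6 + 1·4 = 107; Σxᵢ² = 31; σ²/τ² = 2.25.
β̂_MAP = 107 / (31 + 2.25) = 107/33.25 ≈ 3.218.

β̂_MAP = 3.218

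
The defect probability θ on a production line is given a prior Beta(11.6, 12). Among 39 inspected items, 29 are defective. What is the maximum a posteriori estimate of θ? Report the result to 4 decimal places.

θ̂_MAP = 0.6535

Prior: Beta(11.6, 12).
Data: 29 successes in 39 trials. The binomial likelihood contributes θ^29(1−θ)^10, so the posterior is Beta(11.6+29, 12+10) = Beta(40.6, 22).
For Beta(a, b) with a, b > 1 the mode is (a−1)/(a+b−2) = 39.6/60.6 ≈ 0.6535.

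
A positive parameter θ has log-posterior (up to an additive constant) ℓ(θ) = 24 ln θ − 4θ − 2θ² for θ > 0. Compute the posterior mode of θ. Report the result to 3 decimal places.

ℓ'(θ) = 24/θ − 4 − 4θ. Setting this to zero and multiplying by θ: 4θ² + 4θ − 24 = 0.
θ = (−4 + √(4² + 4·4·24)) / (2·4) = (−4 + √400) / 8 = (−4 + 20)/8 = 2.
ℓ''(θ) = −24/θ² − 4 < 0, confirming a maximum.

θ̂_MAP = 2.000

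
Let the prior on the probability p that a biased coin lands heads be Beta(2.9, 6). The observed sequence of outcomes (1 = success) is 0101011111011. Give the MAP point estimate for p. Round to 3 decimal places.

p̂_MAP = 0.548

Prior: Beta(2.9, 6).
Data: 9 successes in 13 trials (from the sequence). The binomial likelihood contributes p^9(1−p)^4, so the posterior is Beta(2.9+9, 6+4) = Beta(11.9, 10).
For Beta(a, b) with a, b > 1 the mode is (a−1)/(a+b−2) = 10.9/19.9 ≈ 0.548.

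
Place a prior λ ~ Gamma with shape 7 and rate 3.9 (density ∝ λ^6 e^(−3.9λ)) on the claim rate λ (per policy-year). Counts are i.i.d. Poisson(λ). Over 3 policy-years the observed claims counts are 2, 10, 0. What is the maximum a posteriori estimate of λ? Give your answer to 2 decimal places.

λ̂_MAP = 2.61

Σxᵢ = 2+10+0 = 12, with n = 3.
Posterior ∝ λ^6e^(−3.9λ) · λ^12e^(−3λ) = λ^18e^(−6.9λ), i.e. Gamma(shape=19, rate=6.9).
The mode of a Gamma(a, b) with a ≥ 1 (shape–rate) is (a−1)/b = 18/6.9 ≈ 2.61.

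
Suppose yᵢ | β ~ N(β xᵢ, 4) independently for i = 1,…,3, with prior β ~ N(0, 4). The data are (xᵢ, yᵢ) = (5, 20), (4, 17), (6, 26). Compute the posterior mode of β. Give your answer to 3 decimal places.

log p(β | y) = −Σ(yᵢ − βxᵢ)²/(2·4) − β²/(2·4) + const.
Setting the derivative to zero: Σxᵢ(yᵢ − βxᵢ)/4 − β/4 = 0, so β = Σxᵢyᵢ / (Σxᵢ² + σ²/τ²).
Σxᵢyᵢ = 5·20 + 4·17 + 6·26 = 324; Σxᵢ² = 77; σ²/τ² = 1.
β̂_MAP = 324 / (77 + 1) = 324/78 ≈ 4.154.

β̂_MAP = 4.154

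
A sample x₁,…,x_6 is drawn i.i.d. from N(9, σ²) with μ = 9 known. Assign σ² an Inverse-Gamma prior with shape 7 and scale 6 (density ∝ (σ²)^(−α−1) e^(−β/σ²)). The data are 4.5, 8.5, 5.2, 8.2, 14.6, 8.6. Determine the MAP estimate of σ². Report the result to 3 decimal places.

Sum of squared deviations about the known mean: SS = (4.5−9)² + (8.5−9)² + (5.2−9)² + (8.2−9)² + (14.6−9)² + (8.6−9)² = 67.1.
The Normal likelihood contributes (σ²)^(−n/2) exp(−SS/(2σ²)), so the posterior is Inverse-Gamma(α + n/2, β + SS/2) = Inverse-Gamma(10, 39.55).
The mode of Inverse-Gamma(a, b) is b/(a+1) = 39.55/11 ≈ 3.595.

σ̂²_MAP = 3.595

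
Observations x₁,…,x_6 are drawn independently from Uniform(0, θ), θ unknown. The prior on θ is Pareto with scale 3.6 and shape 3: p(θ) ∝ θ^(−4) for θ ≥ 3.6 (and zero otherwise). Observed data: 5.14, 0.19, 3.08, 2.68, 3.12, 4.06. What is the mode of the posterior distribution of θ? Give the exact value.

θ̂_MAP = 5.14

The Uniform(0, θ) likelihood is θ^(−n) for θ ≥ max(xᵢ), zero otherwise. Here max(xᵢ) = 5.14.
Posterior ∝ θ^(−4) · θ^(−6) = θ^(−10) on θ ≥ max(3.6, 5.14) = 5.14.
This density is strictly decreasing in θ, so the posterior mode lies at the lower boundary of the support.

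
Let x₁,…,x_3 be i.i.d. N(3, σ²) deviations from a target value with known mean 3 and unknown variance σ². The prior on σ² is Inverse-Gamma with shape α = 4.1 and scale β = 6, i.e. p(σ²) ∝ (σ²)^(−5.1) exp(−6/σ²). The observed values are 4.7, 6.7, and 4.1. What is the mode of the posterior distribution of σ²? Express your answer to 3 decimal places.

Sum of squared deviations about the known mean: SS = (4.7−3)² + (6.7−3)² + (4.1−3)² = 17.79.
The Normal likelihood contributes (σ²)^(−n/2) exp(−SS/(2σ²)), so the posterior is Inverse-Gamma(α + n/2, β + SS/2) = Inverse-Gamma(5.6, 14.895).
The mode of Inverse-Gamma(a, b) is b/(a+1) = 14.895/6.6 ≈ 2.257.

σ̂²_MAP = 2.257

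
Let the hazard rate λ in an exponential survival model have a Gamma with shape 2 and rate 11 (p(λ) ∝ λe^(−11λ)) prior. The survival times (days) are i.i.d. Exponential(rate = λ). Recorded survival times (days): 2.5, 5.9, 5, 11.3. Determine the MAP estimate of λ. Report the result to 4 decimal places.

The Exponential(rate=λ) likelihood is ∝ λ^n e^(−λΣtᵢ). Here n = 4 and Σtᵢ = 2.5 + 5.9 + 5 + 11.3 = 24.7.
Posterior ∝ λe^(−11λ) · λ^4e^(−24.7λ) = λ^5e^(−35.7λ), i.e. Gamma(6, 35.7).
Mode = (a−1)/b = 5/35.7 ≈ 0.1401.

λ̂_MAP = 0.1401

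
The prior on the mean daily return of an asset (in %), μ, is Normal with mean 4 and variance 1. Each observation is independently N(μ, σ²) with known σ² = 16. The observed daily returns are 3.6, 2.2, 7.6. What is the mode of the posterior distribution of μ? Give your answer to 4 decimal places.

μ̂_MAP = 4.0737

n = 3; x̄ = (3.6 + 2.2 + 7.6)/3 = 13.4/3 = 67/15 ≈ 4.4667.
For a Normal prior and Normal likelihood with known variance, the posterior is Normal; its mode equals its mean, the precision-weighted average.
Prior precision 1/σ₀² = 1/1 = 1; data precision n/σ² = 3/16 = 0.1875.
μ̂ = (1·4 + 0.1875·(67/15)) / (1 + 0.1875) = 4.8375/1.1875 = 387/95 ≈ 4.0737.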